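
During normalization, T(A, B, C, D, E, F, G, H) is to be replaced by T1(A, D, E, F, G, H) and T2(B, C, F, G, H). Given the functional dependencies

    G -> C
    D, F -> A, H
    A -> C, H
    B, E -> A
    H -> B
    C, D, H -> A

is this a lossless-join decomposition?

Yes

Common attributes: T1 ∩ T2 = {F, G, H}.
Closure of {F, G, H}: G → C applies, adding C; H → B applies, adding B. So (F, G, H)⁺ = {B, C, F, G, H}.
This closure contains every attribute of T2, so T1 ∩ T2 → T2. The join is lossless.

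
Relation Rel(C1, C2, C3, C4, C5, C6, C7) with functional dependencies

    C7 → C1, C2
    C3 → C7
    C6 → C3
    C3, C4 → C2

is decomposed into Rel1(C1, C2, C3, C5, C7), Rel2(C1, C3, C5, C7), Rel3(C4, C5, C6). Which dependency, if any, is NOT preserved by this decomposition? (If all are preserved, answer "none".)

C6 → C3

Check C6 → C3: no single fragment contains all of {C3, C6}, and the restricted closure of {C6} across the fragments never reaches {C3}.
C7 → C1, C2 is preserved.
C3 → C7 is preserved.
C3, C4 → C2 is preserved.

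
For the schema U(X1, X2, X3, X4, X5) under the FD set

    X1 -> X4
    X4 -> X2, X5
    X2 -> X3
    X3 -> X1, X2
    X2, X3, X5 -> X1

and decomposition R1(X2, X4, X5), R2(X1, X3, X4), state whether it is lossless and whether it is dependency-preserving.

Lossless test: (X4)⁺ = {X1, X2, X3, X4, X5}, which contains all of one fragment — lossless.
Dependency preservation: X2 → X3; X3 → X1, X2; X2, X3, X5 → X1 are not contained in any single fragment, but the restricted closure of each left-hand side across the fragments still reaches the right-hand side; the remaining FDs each lie inside some fragment. All dependencies are preserved.

lossless and dependency-preserving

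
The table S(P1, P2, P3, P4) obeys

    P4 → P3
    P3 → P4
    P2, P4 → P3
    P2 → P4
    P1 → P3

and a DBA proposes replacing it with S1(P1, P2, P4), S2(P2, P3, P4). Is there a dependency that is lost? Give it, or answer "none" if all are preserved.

none

P4 → P3 lies within S2.
P3 → P4 lies within S2.
P2, P4 → P3 lies within S2.
P2 → P4 lies within S1.
P1 → P3: restricted closure across fragments reaches P3.
Every dependency is enforceable on the fragments, so the decomposition is dependency-preserving.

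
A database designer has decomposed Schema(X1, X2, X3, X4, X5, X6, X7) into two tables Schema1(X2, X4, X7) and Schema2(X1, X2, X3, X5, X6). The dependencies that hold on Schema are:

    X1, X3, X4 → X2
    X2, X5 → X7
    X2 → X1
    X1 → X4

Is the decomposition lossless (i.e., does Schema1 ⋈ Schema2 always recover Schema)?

Common attributes: Schema1 ∩ Schema2 = {X2}.
Closure of {X2}: X2 → X1 applies, adding X1; X1 → X4 applies, adding X4. So (X2)⁺ = {X1, X2, X4}.
The closure contains neither all of Schema1 = {X2, X4, X7} nor all of Schema2 = {X1, X2, X3, X5, X6}, so the common attributes are not a superkey of either fragment. The join is lossy.

No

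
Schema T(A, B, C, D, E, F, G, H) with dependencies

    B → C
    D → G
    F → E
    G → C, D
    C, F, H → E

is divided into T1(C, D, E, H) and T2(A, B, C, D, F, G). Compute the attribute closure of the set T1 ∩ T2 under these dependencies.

T1 ∩ T2 = {C, D}.
D → G applies, adding G
Closure: {C, D, G}.

C, D, G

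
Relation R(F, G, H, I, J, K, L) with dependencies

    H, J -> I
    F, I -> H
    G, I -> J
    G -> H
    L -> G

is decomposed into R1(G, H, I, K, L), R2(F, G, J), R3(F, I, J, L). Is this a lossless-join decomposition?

No

Chase test. Columns are F, G, H, I, J, K, L; row i has aⱼ where attribute j ∈ Ri, else bᵢⱼ.
Initial tableau (one row per fragment):
  row 1: b11 a2 a3 a4 b15 a6 a7
  row 2: a1 a2 b23 b24 a5 b26 b27
  row 3: a1 b32 b33 a4 a5 b36 a7
Rows 1 and 2 agree on G; apply G→H and equate their H entries.
Rows 1 and 3 agree on L; apply L→G and equate their G entries.
Rows 1 and 3 agree on G, I; apply G, I→J and equate their J entries.
Rows 1 and 3 agree on G; apply G→H and equate their H entries.
Rows 1 and 2 agree on H, J; apply H, J→I and equate their I entries.
No row becomes fully distinguished — the join is lossy.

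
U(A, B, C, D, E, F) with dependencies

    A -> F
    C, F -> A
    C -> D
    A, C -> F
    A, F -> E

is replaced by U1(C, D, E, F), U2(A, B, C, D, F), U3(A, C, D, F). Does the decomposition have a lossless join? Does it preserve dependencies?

lossless but not dependency-preserving

Lossless test (chase): Rows 1 and 2 agree on C, F; apply C, F→A and equate their A entries. Rows 1 and 2 agree on A, F; apply A, F→E and equate their E entries. Rows 1 and 3 agree on A, F; apply A, F→E and equate their E entries. Row 2 is now all distinguished symbols — the join is lossless.
Dependency preservation: the restricted closure of {A, F} across the fragments never reaches {E}, so A, F → E cannot be enforced without a join — not preserved.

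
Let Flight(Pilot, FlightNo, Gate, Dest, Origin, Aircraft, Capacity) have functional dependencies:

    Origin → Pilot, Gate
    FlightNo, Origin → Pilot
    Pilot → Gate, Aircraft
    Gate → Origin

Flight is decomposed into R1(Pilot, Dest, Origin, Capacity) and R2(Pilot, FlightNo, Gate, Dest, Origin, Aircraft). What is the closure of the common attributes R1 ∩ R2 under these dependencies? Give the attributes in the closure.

R1 ∩ R2 = {Pilot, Dest, Origin}.
Origin → Pilot, Gate applies, adding Gate
Pilot → Gate, Aircraft applies, adding Aircraft
Closure: {Pilot, Gate, Dest, Origin, Aircraft}.

Pilot, Gate, Dest, Origin, Aircraft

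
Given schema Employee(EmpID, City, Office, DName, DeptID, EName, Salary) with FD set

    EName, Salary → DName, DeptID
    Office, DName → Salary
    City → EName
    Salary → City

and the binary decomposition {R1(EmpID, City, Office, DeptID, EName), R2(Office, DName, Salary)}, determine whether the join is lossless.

No

Common attributes: R1 ∩ R2 = {Office}.
No dependency enlarges {Office}, so (Office)⁺ = {Office}.
The closure contains neither all of R1 = {EmpID, City, Office, DeptID, EName} nor all of R2 = {Office, DName, Salary}, so the common attributes are not a superkey of either fragment. The join is lossy.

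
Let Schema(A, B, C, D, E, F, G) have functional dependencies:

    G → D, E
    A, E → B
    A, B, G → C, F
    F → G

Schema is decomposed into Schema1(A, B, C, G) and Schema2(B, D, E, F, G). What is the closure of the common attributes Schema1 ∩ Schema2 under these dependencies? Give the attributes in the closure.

B, D, E, G

Schema1 ∩ Schema2 = {B, G}.
G → D, E applies, adding D, E
Closure: {B, D, E, G}.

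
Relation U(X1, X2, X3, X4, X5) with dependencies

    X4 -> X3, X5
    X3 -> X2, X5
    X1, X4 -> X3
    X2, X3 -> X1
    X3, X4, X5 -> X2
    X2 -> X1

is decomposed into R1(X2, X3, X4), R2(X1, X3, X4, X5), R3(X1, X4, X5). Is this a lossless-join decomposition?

Chase test. Columns are X1, X2, X3, X4, X5; row i has aⱼ where attribute j ∈ Ri, else bᵢⱼ.
Initial tableau (one row per fragment):
  row 1: b11 a2 a3 a4 b15
  row 2: a1 b22 a3 a4 a5
  row 3: a1 b32 b33 a4 a5
Rows 1 and 2 agree on X4; apply X4→X3, X5 and equate their X3, X5 entries.
Rows 1 and 3 agree on X4; apply X4→X3, X5 and equate their X3, X5 entries.
Rows 1 and 2 agree on X3; apply X3→X2, X5 and equate their X2, X5 entries.
Rows 1 and 3 agree on X3; apply X3→X2, X5 and equate their X2, X5 entries.
Rows 1 and 2 agree on X2, X3; apply X2, X3→X1 and equate their X1 entries.
Row 1 is now all distinguished symbols — the join is lossless.

Yes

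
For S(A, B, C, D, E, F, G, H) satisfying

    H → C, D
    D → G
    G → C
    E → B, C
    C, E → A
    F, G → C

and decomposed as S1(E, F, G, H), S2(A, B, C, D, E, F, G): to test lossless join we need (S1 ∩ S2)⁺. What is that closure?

A, B, C, E, F, G

S1 ∩ S2 = {E, F, G}.
G → C applies, adding C
E → B, C applies, adding B
C, E → A applies, adding A
Closure: {A, B, C, E, F, G}.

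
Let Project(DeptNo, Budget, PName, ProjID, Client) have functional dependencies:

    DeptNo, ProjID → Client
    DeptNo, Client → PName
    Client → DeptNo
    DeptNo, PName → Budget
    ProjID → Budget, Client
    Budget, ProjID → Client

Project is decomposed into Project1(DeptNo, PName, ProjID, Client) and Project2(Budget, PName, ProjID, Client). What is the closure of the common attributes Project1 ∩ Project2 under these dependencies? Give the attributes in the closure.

Project1 ∩ Project2 = {PName, ProjID, Client}.
Client → DeptNo applies, adding DeptNo
DeptNo, PName → Budget applies, adding Budget
Closure: {DeptNo, Budget, PName, ProjID, Client}.

DeptNo, Budget, PName, ProjID, Client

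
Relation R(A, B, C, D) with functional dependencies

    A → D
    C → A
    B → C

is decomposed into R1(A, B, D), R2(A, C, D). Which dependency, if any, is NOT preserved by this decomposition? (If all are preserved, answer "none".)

B → C

Check B → C: no single fragment contains all of {B, C}, and the restricted closure of {B} across the fragments never reaches {C}.
A → D is preserved.
C → A is preserved.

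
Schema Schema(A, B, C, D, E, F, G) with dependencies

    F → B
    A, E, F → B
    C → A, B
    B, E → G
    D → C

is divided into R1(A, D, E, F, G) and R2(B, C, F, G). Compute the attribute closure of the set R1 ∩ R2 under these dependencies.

R1 ∩ R2 = {F, G}.
F → B applies, adding B
Closure: {B, F, G}.

B, F, G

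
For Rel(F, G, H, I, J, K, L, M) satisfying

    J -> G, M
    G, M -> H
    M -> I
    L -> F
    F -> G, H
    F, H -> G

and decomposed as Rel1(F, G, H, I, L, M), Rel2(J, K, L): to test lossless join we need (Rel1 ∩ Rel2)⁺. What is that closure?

F, G, H, L

Rel1 ∩ Rel2 = {L}.
L → F applies, adding F
F → G, H applies, adding G, H
Closure: {F, G, H, L}.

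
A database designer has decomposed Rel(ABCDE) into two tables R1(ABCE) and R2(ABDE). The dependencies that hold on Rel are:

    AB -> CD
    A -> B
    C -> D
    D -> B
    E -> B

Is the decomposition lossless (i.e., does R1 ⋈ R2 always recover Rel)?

Yes

Common attributes: R1 ∩ R2 = {ABE}.
Closure of {ABE}: AB → CD applies, adding CD. So (ABE)⁺ = {ABCDE}.
This closure contains every attribute of R1, so R1 ∩ R2 → R1. The join is lossless.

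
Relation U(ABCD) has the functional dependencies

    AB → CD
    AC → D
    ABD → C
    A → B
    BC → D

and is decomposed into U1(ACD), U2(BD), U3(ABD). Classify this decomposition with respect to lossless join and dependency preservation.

lossless but not dependency-preserving

Lossless test (chase): Rows 1 and 3 agree on A; apply A→B and equate their B entries. Rows 1 and 3 agree on AB; apply AB→CD and equate their CD entries. Row 1 is now all distinguished symbols — the join is lossless.
Dependency preservation: the restricted closure of {BC} across the fragments never reaches {D}, so BC → D cannot be enforced without a join — not preserved.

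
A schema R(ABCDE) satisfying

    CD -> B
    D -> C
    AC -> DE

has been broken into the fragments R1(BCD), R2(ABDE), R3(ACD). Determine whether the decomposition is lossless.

Yes

Chase test. Columns are ABCDE; row i has aⱼ where attribute j ∈ Ri, else bᵢⱼ.
Initial tableau (one row per fragment):
  row 1: b11 a2 a3 a4 b15
  row 2: a1 a2 b23 a4 a5
  row 3: a1 b32 a3 a4 b35
Rows 1 and 3 agree on CD; apply CD→B and equate their B entries.
Rows 1 and 2 agree on D; apply D→C and equate their C entries.
Rows 2 and 3 agree on AC; apply AC→DE and equate their DE entries.
Row 2 is now all distinguished symbols — the join is lossless.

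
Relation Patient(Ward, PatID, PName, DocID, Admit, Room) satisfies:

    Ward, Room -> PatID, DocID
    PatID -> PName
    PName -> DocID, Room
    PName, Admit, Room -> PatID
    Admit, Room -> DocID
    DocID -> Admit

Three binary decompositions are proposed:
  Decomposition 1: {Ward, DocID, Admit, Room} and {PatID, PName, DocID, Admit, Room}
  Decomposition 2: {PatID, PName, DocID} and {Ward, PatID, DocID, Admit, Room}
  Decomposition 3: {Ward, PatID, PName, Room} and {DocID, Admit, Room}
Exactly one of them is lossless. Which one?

Decomposition 2

Decomposition 1: common = {DocID, Admit, Room}, closure = {DocID, Admit, Room} → lossy.
Decomposition 2: common = {PatID, DocID}, closure = {PatID, PName, DocID, Admit, Room} → lossless.
Decomposition 3: common = {Room}, closure = {Room} → lossy.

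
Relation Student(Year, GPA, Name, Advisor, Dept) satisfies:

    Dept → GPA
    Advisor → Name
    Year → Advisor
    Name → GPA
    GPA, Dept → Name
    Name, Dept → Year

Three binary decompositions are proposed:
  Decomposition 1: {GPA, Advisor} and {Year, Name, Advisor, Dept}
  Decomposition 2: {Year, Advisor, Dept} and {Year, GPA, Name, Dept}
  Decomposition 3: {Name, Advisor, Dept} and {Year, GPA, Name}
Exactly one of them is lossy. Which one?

Decomposition 1: common = {Advisor}, closure = {GPA, Name, Advisor} → lossless.
Decomposition 2: common = {Year, Dept}, closure = {Year, GPA, Name, Advisor, Dept} → lossless.
Decomposition 3: common = {Name}, closure = {GPA, Name} → lossy.

Decomposition 3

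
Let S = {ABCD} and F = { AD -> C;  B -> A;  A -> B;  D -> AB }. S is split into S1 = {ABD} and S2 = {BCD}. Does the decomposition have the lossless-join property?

Yes

Common attributes: S1 ∩ S2 = {BD}.
Closure of {BD}: B → A applies, adding A; AD → C applies, adding C. So (BD)⁺ = {ABCD}.
This closure contains every attribute of S1, so S1 ∩ S2 → S1. The join is lossless.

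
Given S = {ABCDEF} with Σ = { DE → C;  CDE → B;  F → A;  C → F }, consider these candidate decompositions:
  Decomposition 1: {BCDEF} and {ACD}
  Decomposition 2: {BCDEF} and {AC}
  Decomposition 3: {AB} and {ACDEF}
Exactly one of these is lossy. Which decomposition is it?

Decomposition 1: common = {CD}, closure = {ACDF} → lossless.
Decomposition 2: common = {C}, closure = {ACF} → lossless.
Decomposition 3: common = {A}, closure = {A} → lossy.

Decomposition 3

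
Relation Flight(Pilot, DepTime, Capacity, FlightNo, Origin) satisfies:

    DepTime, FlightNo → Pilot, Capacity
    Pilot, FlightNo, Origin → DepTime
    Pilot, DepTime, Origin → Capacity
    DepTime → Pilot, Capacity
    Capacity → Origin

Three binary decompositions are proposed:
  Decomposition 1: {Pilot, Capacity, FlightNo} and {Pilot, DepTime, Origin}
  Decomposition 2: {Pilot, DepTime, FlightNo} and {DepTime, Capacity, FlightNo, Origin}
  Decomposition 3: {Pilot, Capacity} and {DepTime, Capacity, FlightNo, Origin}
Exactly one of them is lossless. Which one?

Decomposition 1: common = {Pilot}, closure = {Pilot} → lossy.
Decomposition 2: common = {DepTime, FlightNo}, closure = {Pilot, DepTime, Capacity, FlightNo, Origin} → lossless.
Decomposition 3: common = {Capacity}, closure = {Capacity, Origin} → lossy.

Decomposition 2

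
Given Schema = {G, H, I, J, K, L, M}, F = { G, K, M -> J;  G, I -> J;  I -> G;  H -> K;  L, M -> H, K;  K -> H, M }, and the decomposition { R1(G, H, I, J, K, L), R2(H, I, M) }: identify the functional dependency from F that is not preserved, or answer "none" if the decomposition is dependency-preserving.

Check L, M → H, K: no single fragment contains all of {H, K, L, M}, and the restricted closure of {L, M} across the fragments never reaches {H, K}.
G, K, M → J is preserved.
G, I → J is preserved.
I → G is preserved.
H → K is preserved.
K → H, M is preserved.

L, M -> H, K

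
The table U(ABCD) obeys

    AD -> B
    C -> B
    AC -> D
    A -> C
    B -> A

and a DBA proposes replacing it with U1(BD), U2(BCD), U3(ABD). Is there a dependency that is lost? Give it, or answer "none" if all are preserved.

none

AD → B lies within U3.
C → B lies within U2.
AC → D: restricted closure across fragments reaches D.
A → C: restricted closure across fragments reaches C.
B → A lies within U3.
Every dependency is enforceable on the fragments, so the decomposition is dependency-preserving.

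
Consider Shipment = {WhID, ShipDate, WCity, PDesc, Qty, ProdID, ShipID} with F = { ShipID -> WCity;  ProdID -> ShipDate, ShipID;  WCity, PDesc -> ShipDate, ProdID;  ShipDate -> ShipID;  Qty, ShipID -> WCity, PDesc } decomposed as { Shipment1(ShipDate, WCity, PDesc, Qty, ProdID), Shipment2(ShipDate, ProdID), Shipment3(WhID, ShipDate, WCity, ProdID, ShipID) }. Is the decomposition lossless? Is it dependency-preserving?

Lossless test (chase): Rows 1 and 2 agree on ProdID; apply ProdID→ShipDate, ShipID and equate their ShipDate, ShipID entries. Rows 1 and 3 agree on ProdID; apply ProdID→ShipDate, ShipID and equate their ShipDate, ShipID entries. Rows 1 and 2 agree on ShipID; apply ShipID→WCity and equate their WCity entries. No row becomes fully distinguished — the join is lossy.
Dependency preservation: the restricted closure of {Qty, ShipID} across the fragments never reaches {WCity, PDesc}, so Qty, ShipID → WCity, PDesc cannot be enforced without a join — not preserved.

lossy and not dependency-preserving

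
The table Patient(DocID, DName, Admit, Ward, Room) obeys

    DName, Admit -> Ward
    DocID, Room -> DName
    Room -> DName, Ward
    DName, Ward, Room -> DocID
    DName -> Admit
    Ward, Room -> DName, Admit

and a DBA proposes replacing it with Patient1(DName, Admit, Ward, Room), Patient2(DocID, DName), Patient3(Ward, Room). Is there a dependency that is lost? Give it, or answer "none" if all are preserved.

Check DName, Ward, Room → DocID: no single fragment contains all of {DocID, DName, Ward, Room}, and the restricted closure of {DName, Ward, Room} across the fragments never reaches {DocID}.
DName, Admit → Ward is preserved.
DocID, Room → DName is preserved.
Room → DName, Ward is preserved.
DName → Admit is preserved.
Ward, Room → DName, Admit is preserved.

DName, Ward, Room -> DocID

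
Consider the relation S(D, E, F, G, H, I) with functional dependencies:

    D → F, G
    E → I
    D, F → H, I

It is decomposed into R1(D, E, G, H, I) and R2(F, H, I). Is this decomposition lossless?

Common attributes: R1 ∩ R2 = {H, I}.
No dependency enlarges {H, I}, so (H, I)⁺ = {H, I}.
The closure contains neither all of R1 = {D, E, G, H, I} nor all of R2 = {F, H, I}, so the common attributes are not a superkey of either fragment. The join is lossy.

No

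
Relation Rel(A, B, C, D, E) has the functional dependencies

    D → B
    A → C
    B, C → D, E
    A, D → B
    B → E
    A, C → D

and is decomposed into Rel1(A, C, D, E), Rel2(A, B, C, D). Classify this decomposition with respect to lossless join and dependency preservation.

lossless but not dependency-preserving

Lossless test: (A, C, D)⁺ = {A, B, C, D, E}, which contains all of one fragment — lossless.
Dependency preservation: the restricted closure of {B} across the fragments never reaches {E}, so B → E cannot be enforced without a join — not preserved.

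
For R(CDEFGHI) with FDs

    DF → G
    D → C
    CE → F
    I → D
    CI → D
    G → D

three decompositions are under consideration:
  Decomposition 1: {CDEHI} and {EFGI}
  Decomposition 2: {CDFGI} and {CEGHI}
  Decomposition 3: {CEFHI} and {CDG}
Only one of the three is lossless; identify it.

Decomposition 1

Decomposition 1: common = {EI}, closure = {CDEFGI} → lossless.
Decomposition 2: common = {CGI}, closure = {CDGI} → lossy.
Decomposition 3: common = {C}, closure = {C} → lossy.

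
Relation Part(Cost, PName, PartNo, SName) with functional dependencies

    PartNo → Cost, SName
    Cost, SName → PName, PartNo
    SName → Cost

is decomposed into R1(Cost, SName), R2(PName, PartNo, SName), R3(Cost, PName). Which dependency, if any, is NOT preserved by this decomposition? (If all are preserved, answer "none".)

PartNo → Cost, SName: restricted closure across fragments reaches Cost, SName.
Cost, SName → PName, PartNo: restricted closure across fragments reaches PName, PartNo.
SName → Cost lies within R1.
Every dependency is enforceable on the fragments, so the decomposition is dependency-preserving.

none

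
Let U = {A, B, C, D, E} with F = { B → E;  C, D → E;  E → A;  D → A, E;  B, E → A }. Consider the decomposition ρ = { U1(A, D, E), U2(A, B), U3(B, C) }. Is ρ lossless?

Chase test. Columns are A, B, C, D, E; row i has aⱼ where attribute j ∈ Ui, else bᵢⱼ.
Initial tableau (one row per fragment):
  row 1: a1 b12 b13 a4 a5
  row 2: a1 a2 b23 b24 b25
  row 3: b31 a2 a3 b34 b35
Rows 2 and 3 agree on B; apply B→E and equate their E entries.
Rows 2 and 3 agree on E; apply E→A and equate their A entries.
No row becomes fully distinguished — the join is lossy.

No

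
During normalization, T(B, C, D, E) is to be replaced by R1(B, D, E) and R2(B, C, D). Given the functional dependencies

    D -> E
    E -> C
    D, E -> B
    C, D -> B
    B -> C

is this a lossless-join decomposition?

Yes

Common attributes: R1 ∩ R2 = {B, D}.
Closure of {B, D}: D → E applies, adding E; E → C applies, adding C. So (B, D)⁺ = {B, C, D, E}.
This closure contains every attribute of R1, so R1 ∩ R2 → R1. The join is lossless.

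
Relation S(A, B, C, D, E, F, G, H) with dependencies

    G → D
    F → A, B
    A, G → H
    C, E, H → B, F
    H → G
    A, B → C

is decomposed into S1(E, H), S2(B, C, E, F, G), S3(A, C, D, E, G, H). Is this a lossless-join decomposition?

Chase test. Columns are A, B, C, D, E, F, G, H; row i has aⱼ where attribute j ∈ Si, else bᵢⱼ.
Initial tableau (one row per fragment):
  row 1: b11 b12 b13 b14 a5 b16 b17 a8
  row 2: b21 a2 a3 b24 a5 a6 a7 b28
  row 3: a1 b32 a3 a4 a5 b36 a7 a8
Rows 2 and 3 agree on G; apply G→D and equate their D entries.
Rows 1 and 3 agree on H; apply H→G and equate their G entries.
Rows 1 and 2 agree on G; apply G→D and equate their D entries.
No row becomes fully distinguished — the join is lossy.

No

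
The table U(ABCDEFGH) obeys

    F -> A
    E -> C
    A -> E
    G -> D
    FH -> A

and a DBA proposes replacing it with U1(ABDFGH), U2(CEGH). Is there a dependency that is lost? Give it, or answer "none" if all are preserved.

A -> E

Check A → E: no single fragment contains all of {AE}, and the restricted closure of {A} across the fragments never reaches {E}.
F → A is preserved.
E → C is preserved.
G → D is preserved.
FH → A is preserved.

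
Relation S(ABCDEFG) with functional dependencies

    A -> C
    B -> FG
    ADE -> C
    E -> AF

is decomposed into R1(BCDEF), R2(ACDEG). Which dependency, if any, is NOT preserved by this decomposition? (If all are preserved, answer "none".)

B -> FG

Check B → FG: no single fragment contains all of {BFG}, and the restricted closure of {B} across the fragments never reaches {FG}.
A → C is preserved.
ADE → C is preserved.
E → AF is preserved.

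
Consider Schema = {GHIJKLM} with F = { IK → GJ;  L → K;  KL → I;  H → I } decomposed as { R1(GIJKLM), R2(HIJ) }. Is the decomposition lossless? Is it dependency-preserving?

Lossless test: (IJ)⁺ = {IJ}, which is a superkey of neither fragment — lossy.
Dependency preservation: every FD's attributes lie within a single fragment, so each can be enforced locally — preserved.

lossy but dependency-preserving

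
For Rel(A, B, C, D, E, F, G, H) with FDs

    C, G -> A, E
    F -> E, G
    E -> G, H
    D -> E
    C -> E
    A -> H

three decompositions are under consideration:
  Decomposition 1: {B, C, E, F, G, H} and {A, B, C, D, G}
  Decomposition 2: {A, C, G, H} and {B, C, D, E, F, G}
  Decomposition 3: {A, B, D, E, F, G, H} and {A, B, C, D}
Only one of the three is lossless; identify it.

Decomposition 2

Decomposition 1: common = {B, C, G}, closure = {A, B, C, E, G, H} → lossy.
Decomposition 2: common = {C, G}, closure = {A, C, E, G, H} → lossless.
Decomposition 3: common = {A, B, D}, closure = {A, B, D, E, G, H} → lossy.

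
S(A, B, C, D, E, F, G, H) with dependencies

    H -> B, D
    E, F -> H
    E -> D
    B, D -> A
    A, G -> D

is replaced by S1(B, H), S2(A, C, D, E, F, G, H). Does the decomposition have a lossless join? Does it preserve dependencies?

lossless but not dependency-preserving

Lossless test: (H)⁺ = {A, B, D, H}, which contains all of one fragment — lossless.
Dependency preservation: the restricted closure of {B, D} across the fragments never reaches {A}, so B, D → A cannot be enforced without a join — not preserved.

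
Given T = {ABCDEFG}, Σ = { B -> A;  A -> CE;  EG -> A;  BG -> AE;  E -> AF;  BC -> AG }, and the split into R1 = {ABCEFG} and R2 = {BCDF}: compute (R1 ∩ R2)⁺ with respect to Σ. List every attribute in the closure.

ABCEFG

R1 ∩ R2 = {BCF}.
B → A applies, adding A
A → CE applies, adding E
BC → AG applies, adding G
Closure: {ABCEFG}.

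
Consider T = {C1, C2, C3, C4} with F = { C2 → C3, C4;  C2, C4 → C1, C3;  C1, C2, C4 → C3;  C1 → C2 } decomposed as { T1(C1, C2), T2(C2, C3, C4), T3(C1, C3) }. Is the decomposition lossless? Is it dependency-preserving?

lossless and dependency-preserving

Lossless test (chase): Rows 1 and 2 agree on C2; apply C2→C3, C4 and equate their C3, C4 entries. Rows 1 and 2 agree on C2, C4; apply C2, C4→C1, C3 and equate their C1, C3 entries. Rows 1 and 3 agree on C1; apply C1→C2 and equate their C2 entries. Rows 1 and 3 agree on C2; apply C2→C3, C4 and equate their C3, C4 entries. Row 1 is now all distinguished symbols — the join is lossless.
Dependency preservation: C2, C4 → C1, C3; C1, C2, C4 → C3 are not contained in any single fragment, but the restricted closure of each left-hand side across the fragments still reaches the right-hand side; the remaining FDs each lie inside some fragment. All dependencies are preserved.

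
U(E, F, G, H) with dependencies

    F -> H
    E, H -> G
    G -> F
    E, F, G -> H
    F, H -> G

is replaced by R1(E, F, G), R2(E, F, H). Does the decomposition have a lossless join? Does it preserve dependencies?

lossless and dependency-preserving

Lossless test: (E, F)⁺ = {E, F, G, H}, which contains all of one fragment — lossless.
Dependency preservation: E, H → G; E, F, G → H; F, H → G are not contained in any single fragment, but the restricted closure of each left-hand side across the fragments still reaches the right-hand side; the remaining FDs each lie inside some fragment. All dependencies are preserved.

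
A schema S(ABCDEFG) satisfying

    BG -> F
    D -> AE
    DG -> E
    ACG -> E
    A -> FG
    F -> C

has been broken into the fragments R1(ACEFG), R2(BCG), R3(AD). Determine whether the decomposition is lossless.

No

Chase test. Columns are ABCDEFG; row i has aⱼ where attribute j ∈ Ri, else bᵢⱼ.
Initial tableau (one row per fragment):
  row 1: a1 b12 a3 b14 a5 a6 a7
  row 2: b21 a2 a3 b24 b25 b26 a7
  row 3: a1 b32 b33 a4 b35 b36 b37
Rows 1 and 3 agree on A; apply A→FG and equate their FG entries.
Rows 1 and 3 agree on F; apply F→C and equate their C entries.
Rows 1 and 3 agree on ACG; apply ACG→E and equate their E entries.
No row becomes fully distinguished — the join is lossy.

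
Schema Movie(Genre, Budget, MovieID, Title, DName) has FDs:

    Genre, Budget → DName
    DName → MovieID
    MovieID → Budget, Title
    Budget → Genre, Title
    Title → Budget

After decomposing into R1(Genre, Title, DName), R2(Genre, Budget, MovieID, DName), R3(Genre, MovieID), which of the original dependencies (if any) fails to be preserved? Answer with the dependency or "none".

Genre, Budget → DName lies within R2.
DName → MovieID lies within R2.
MovieID → Budget, Title: restricted closure across fragments reaches Budget, Title.
Budget → Genre, Title: restricted closure across fragments reaches Genre, Title.
Title → Budget: restricted closure across fragments reaches Budget.
Every dependency is enforceable on the fragments, so the decomposition is dependency-preserving.

none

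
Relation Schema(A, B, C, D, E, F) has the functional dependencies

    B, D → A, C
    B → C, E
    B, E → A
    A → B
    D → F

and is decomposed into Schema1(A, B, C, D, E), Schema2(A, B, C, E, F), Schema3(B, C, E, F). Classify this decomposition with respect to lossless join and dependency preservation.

Lossless test (chase): Rows 1 and 3 agree on B, E; apply B, E→A and equate their A entries. No row becomes fully distinguished — the join is lossy.
Dependency preservation: the restricted closure of {D} across the fragments never reaches {F}, so D → F cannot be enforced without a join — not preserved.

lossy and not dependency-preserving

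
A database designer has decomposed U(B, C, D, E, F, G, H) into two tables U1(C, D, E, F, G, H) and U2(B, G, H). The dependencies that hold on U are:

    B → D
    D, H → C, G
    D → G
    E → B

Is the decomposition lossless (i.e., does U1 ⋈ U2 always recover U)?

No

Common attributes: U1 ∩ U2 = {G, H}.
No dependency enlarges {G, H}, so (G, H)⁺ = {G, H}.
The closure contains neither all of U1 = {C, D, E, F, G, H} nor all of U2 = {B, G, H}, so the common attributes are not a superkey of either fragment. The join is lossy.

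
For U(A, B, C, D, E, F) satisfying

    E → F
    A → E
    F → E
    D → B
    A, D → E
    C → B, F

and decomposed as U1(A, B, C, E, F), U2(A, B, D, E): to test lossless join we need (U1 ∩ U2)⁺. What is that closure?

U1 ∩ U2 = {A, B, E}.
E → F applies, adding F
Closure: {A, B, E, F}.

A, B, E, F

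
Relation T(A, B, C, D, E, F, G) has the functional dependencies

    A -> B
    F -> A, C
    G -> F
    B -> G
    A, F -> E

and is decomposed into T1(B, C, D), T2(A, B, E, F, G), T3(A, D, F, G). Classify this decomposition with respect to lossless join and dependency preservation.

Lossless test (chase): Rows 2 and 3 agree on A; apply A→B and equate their B entries. Rows 2 and 3 agree on F; apply F→A, C and equate their A, C entries. Rows 1 and 2 agree on B; apply B→G and equate their G entries. Rows 2 and 3 agree on A, F; apply A, F→E and equate their E entries. Rows 1 and 2 agree on G; apply G→F and equate their F entries. Rows 1 and 2 agree on F; apply F→A, C and equate their A, C entries. Rows 1 and 2 agree on A, F; apply A, F→E and equate their E entries. Row 1 is now all distinguished symbols — the join is lossless.
Dependency preservation: F → A, C is not contained in any single fragment, but the restricted closure of its left-hand side across the fragments still reaches the right-hand side; the remaining FDs each lie inside some fragment. All dependencies are preserved.

lossless and dependency-preserving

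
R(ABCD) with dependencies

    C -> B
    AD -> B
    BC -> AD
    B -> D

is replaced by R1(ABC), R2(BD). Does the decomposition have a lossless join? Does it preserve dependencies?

lossless but not dependency-preserving

Lossless test: (B)⁺ = {BD}, which contains all of one fragment — lossless.
Dependency preservation: the restricted closure of {AD} across the fragments never reaches {B}, so AD → B cannot be enforced without a join — not preserved.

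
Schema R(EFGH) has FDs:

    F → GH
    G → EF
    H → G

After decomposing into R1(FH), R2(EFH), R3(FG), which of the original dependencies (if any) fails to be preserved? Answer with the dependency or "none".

none

F → GH: restricted closure across fragments reaches GH.
G → EF: restricted closure across fragments reaches EF.
H → G: restricted closure across fragments reaches G.
Every dependency is enforceable on the fragments, so the decomposition is dependency-preserving.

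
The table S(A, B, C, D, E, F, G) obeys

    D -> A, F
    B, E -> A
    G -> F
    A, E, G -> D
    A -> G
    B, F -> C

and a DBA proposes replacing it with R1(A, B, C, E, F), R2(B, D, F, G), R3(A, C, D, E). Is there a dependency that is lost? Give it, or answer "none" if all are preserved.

Check A → G: no single fragment contains all of {A, G}, and the restricted closure of {A} across the fragments never reaches {G}.
D → A, F is preserved.
B, E → A is preserved.
G → F is preserved.
A, E, G → D is preserved.
B, F → C is preserved.

A -> G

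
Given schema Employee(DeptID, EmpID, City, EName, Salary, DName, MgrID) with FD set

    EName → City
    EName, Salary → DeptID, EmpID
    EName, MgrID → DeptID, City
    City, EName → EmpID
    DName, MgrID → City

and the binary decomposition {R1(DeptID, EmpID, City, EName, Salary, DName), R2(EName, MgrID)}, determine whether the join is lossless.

No

Common attributes: R1 ∩ R2 = {EName}.
Closure of {EName}: EName → City applies, adding City; City, EName → EmpID applies, adding EmpID. So (EName)⁺ = {EmpID, City, EName}.
The closure contains neither all of R1 = {DeptID, EmpID, City, EName, Salary, DName} nor all of R2 = {EName, MgrID}, so the common attributes are not a superkey of either fragment. The join is lossy.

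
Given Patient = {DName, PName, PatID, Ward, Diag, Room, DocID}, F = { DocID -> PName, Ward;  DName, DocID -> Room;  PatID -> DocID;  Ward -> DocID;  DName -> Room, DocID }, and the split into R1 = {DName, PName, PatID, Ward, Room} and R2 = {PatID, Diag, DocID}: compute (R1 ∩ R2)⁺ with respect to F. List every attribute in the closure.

PName, PatID, Ward, DocID

R1 ∩ R2 = {PatID}.
PatID → DocID applies, adding DocID
DocID → PName, Ward applies, adding PName, Ward
Closure: {PName, PatID, Ward, DocID}.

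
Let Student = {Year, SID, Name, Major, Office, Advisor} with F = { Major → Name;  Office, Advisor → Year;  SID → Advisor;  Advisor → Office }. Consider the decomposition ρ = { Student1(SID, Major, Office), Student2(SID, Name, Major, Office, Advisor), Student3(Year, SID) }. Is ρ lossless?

Chase test. Columns are Year, SID, Name, Major, Office, Advisor; row i has aⱼ where attribute j ∈ Studenti, else bᵢⱼ.
Initial tableau (one row per fragment):
  row 1: b11 a2 b13 a4 a5 b16
  row 2: b21 a2 a3 a4 a5 a6
  row 3: a1 a2 b33 b34 b35 b36
Rows 1 and 2 agree on Major; apply Major→Name and equate their Name entries.
Rows 1 and 2 agree on SID; apply SID→Advisor and equate their Advisor entries.
Rows 1 and 3 agree on SID; apply SID→Advisor and equate their Advisor entries.
Rows 1 and 3 agree on Advisor; apply Advisor→Office and equate their Office entries.
Rows 1 and 2 agree on Office, Advisor; apply Office, Advisor→Year and equate their Year entries.
Rows 1 and 3 agree on Office, Advisor; apply Office, Advisor→Year and equate their Year entries.
Row 1 is now all distinguished symbols — the join is lossless.

Yes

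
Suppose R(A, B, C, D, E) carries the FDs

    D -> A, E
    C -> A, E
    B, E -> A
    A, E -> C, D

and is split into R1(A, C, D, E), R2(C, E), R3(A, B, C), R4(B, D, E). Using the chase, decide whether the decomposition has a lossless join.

Chase test. Columns are A, B, C, D, E; row i has aⱼ where attribute j ∈ Ri, else bᵢⱼ.
Initial tableau (one row per fragment):
  row 1: a1 b12 a3 a4 a5
  row 2: b21 b22 a3 b24 a5
  row 3: a1 a2 a3 b34 b35
  row 4: b41 a2 b43 a4 a5
Rows 1 and 4 agree on D; apply D→A, E and equate their A, E entries.
Rows 1 and 2 agree on C; apply C→A, E and equate their A, E entries.
Rows 1 and 3 agree on C; apply C→A, E and equate their A, E entries.
Rows 1 and 2 agree on A, E; apply A, E→C, D and equate their C, D entries.
Rows 1 and 3 agree on A, E; apply A, E→C, D and equate their C, D entries.
Rows 1 and 4 agree on A, E; apply A, E→C, D and equate their C, D entries.
Row 3 is now all distinguished symbols — the join is lossless.

Yes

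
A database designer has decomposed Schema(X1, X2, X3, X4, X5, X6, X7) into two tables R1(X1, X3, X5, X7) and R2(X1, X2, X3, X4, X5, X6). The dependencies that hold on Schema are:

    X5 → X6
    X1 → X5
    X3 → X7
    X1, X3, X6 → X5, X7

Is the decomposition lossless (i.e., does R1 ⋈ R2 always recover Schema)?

Yes

Common attributes: R1 ∩ R2 = {X1, X3, X5}.
Closure of {X1, X3, X5}: X5 → X6 applies, adding X6; X3 → X7 applies, adding X7. So (X1, X3, X5)⁺ = {X1, X3, X5, X6, X7}.
This closure contains every attribute of R1, so R1 ∩ R2 → R1. The join is lossless.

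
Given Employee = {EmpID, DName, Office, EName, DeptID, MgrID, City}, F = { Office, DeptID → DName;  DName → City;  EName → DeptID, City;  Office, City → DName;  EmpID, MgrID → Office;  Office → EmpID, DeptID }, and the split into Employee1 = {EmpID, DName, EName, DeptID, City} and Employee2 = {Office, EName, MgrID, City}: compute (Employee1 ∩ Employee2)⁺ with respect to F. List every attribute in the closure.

Employee1 ∩ Employee2 = {EName, City}.
EName → DeptID, City applies, adding DeptID
Closure: {EName, DeptID, City}.

EName, DeptID, City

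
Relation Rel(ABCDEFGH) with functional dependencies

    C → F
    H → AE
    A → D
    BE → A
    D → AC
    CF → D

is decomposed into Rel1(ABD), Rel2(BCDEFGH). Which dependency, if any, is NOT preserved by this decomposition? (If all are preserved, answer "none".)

C → F lies within Rel2.
H → AE: restricted closure across fragments reaches AE.
A → D lies within Rel1.
BE → A: restricted closure across fragments reaches A.
D → AC: restricted closure across fragments reaches AC.
CF → D lies within Rel2.
Every dependency is enforceable on the fragments, so the decomposition is dependency-preserving.

none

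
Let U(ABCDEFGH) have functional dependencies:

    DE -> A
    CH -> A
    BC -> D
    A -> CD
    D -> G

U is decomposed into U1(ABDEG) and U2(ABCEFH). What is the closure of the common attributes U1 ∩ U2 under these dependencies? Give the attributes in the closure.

U1 ∩ U2 = {ABE}.
A → CD applies, adding CD
D → G applies, adding G
Closure: {ABCDEG}.

ABCDEG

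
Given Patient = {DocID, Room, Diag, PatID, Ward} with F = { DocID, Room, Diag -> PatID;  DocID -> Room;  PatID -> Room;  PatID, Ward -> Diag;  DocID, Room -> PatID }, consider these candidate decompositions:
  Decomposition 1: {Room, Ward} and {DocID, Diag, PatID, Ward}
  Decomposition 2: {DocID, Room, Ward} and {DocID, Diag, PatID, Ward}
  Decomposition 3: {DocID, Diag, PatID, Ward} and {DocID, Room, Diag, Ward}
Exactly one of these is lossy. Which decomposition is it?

Decomposition 1

Decomposition 1: common = {Ward}, closure = {Ward} → lossy.
Decomposition 2: common = {DocID, Ward}, closure = {DocID, Room, Diag, PatID, Ward} → lossless.
Decomposition 3: common = {DocID, Diag, Ward}, closure = {DocID, Room, Diag, PatID, Ward} → lossless.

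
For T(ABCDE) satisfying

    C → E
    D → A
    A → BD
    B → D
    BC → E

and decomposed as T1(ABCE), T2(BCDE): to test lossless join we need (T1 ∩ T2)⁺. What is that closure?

T1 ∩ T2 = {BCE}.
B → D applies, adding D
D → A applies, adding A
Closure: {ABCDE}.

ABCDE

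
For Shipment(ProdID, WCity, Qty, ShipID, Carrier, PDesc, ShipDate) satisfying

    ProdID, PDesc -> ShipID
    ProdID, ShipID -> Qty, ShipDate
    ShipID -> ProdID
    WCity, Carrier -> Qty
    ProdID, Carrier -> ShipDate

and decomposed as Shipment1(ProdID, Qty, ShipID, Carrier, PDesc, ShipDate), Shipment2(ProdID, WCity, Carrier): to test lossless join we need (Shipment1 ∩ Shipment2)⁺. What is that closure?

Shipment1 ∩ Shipment2 = {ProdID, Carrier}.
ProdID, Carrier → ShipDate applies, adding ShipDate
Closure: {ProdID, Carrier, ShipDate}.

ProdID, Carrier, ShipDate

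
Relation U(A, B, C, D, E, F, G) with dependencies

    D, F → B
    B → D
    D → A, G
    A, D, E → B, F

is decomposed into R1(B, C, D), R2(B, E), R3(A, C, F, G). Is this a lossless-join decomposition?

Chase test. Columns are A, B, C, D, E, F, G; row i has aⱼ where attribute j ∈ Ri, else bᵢⱼ.
Initial tableau (one row per fragment):
  row 1: b11 a2 a3 a4 b15 b16 b17
  row 2: b21 a2 b23 b24 a5 b26 b27
  row 3: a1 b32 a3 b34 b35 a6 a7
Rows 1 and 2 agree on B; apply B→D and equate their D entries.
Rows 1 and 2 agree on D; apply D→A, G and equate their A, G entries.
No row becomes fully distinguished — the join is lossy.

No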